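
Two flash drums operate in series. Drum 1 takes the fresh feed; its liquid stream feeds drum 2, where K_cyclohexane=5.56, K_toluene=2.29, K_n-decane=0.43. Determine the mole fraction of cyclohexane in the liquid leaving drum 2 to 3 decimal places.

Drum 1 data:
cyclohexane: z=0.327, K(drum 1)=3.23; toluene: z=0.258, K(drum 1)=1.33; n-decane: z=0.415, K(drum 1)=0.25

Drum 1:
Iterate (Newton) starting at ψ₁ = 0.38:
  ψ₁ = 0.380: g = 0.0351, g' = -0.955 → ψ₁ = 0.417
Converged at ψ₁ = 0.417.
Drum-1 compositions:
  cyclohexane: x = 0.169, y = 0.547
  toluene: x = 0.227, y = 0.302
  n-decane: x = 0.604, y = 0.151
Drum-2 feed = drum-1 liquid: z₂ = (0.1695, 0.2268, 0.6037).
Drum 2:
Rachford–Rice: g(ψ₂) = Σ zᵢ(Kᵢ−1)/(1+ψ₂(Kᵢ−1)) = 0.
g(0) = ΣzᵢKᵢ − 1 = 0.721 and g(1) = 1 − Σzᵢ/Kᵢ = -0.534, so a root lies in (0, 1).
Newton iteration, ψ₂⁰ = 0.67:
  ψ₂ = 0.670: g = -0.2092, g' = -0.836 → ψ₂ = 0.420
  ψ₂ = 0.420: g = 0.0026, g' = -0.913 → ψ₂ = 0.423
Converged at ψ₂ = 0.423.
  cyclohexane: x = 0.058, y = 0.322
  toluene: x = 0.147, y = 0.336
  n-decane: x = 0.795, y = 0.342

x_cyclohexane (drum 2) = 0.058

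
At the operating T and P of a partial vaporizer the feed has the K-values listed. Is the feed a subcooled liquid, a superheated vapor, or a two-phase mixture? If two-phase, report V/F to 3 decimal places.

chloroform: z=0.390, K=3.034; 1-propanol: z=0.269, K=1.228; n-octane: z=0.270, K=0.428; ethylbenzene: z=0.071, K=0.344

two-phase, V/F = 0.757

ΣzᵢKᵢ = 1.654; Σzᵢ/Kᵢ = 1.185.
Both exceed 1, so a two-phase solution exists.
Material balance + equilibrium reduce to Σ zᵢ(Kᵢ−1)/(1+ψ(Kᵢ−1)) = 0.
Newton iteration, ψ⁰ = 0.57:
  ψ = 0.570: g = 0.1181, g' = -0.629 → ψ = 0.758
  ψ = 0.758: g = -0.0007, g' = -0.656 → ψ = 0.757
Converged at ψ = 0.757.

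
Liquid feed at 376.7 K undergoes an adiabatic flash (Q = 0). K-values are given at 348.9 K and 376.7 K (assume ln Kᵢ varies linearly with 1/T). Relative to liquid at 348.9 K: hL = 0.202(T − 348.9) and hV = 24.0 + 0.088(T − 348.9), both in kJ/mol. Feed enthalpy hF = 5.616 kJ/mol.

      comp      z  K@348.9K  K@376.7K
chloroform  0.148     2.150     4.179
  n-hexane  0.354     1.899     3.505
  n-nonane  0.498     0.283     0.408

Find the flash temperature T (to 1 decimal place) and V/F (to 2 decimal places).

T = 350.2 K, V/F = 0.22

Adiabatic flash: solve Rachford–Rice at each trial T, then check hF = ψ·hV(T) + (1−ψ)·hL(T).
  T = 348.9 K: K = (2.150, 1.899, 0.283), RR gives ψ = 0.187, H_out = 4.494 kJ/mol
  T = 376.7 K: K = (4.179, 3.505, 0.408), RR gives ψ = 0.662, H_out = 19.413 kJ/mol
  T = 362.8 K: K = (3.036, 2.610, 0.342), RR gives ψ = 0.475, H_out = 13.448 kJ/mol
  T = 355.9 K: K = (2.567, 2.236, 0.312), RR gives ψ = 0.355, H_out = 9.643 kJ/mol
  T = 352.4 K: K = (2.351, 2.062, 0.297), RR gives ψ = 0.279, H_out = 7.292 kJ/mol
  T = 350.6 K: K = (2.246, 1.977, 0.290), RR gives ψ = 0.234, H_out = 5.920 kJ/mol
Linear interpolation between T = 348.9 (H_out = 4.494) and T = 350.6 (H_out = 5.920) on hF = 5.616 gives T ≈ 350.2 K, at which ψ = 0.22.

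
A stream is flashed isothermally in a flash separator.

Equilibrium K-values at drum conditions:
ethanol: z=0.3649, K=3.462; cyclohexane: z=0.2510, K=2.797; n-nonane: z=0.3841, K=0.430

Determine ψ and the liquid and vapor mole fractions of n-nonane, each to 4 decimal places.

Rachford–Rice: g(ψ) = Σ zᵢ(Kᵢ−1)/(1+ψ(Kᵢ−1)) = 0.
Check two-phase: ΣzᵢKᵢ = 2.1305 > 1 and Σzᵢ/Kᵢ = 1.0884 > 1, so g(0) = 1.1305 > 0 and g(1) = -0.0884 < 0.
Newton–Raphson from ψ = 0.34:
  ψ = 0.3400: g = 0.49744, g' = -1.1597 → ψ = 0.7689
  ψ = 0.7689: g = 0.11012, g' = -0.8027 → ψ = 0.9061
  ψ = 0.9061: g = -0.00315, g' = -0.8630 → ψ = 0.9025
Converged at ψ = 0.9025.
Compositions from xᵢ = zᵢ/(1+ψ(Kᵢ−1)), yᵢ = Kᵢxᵢ:
  ethanol: x = 0.1133, y = 0.3921
  cyclohexane: x = 0.0957, y = 0.2678
  n-nonane: x = 0.7910, y = 0.3401

ψ = 0.9025, x_n-nonane = 0.7910, y_n-nonane = 0.3401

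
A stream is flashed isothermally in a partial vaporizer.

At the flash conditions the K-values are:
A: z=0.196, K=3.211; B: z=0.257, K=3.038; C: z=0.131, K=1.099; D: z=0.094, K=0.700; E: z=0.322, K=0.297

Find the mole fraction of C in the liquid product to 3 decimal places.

Rachford–Rice: g(β) = Σ zᵢ(Kᵢ−1)/(1+β(Kᵢ−1)) = 0.
g(0) = ΣzᵢKᵢ − 1 = 0.716 and g(1) = 1 − Σzᵢ/Kᵢ = -0.483, so a root lies in (0, 1).
Newton iteration, β⁰ = 0.5:
  β = 0.500: g = 0.0954, g' = -0.869 → β = 0.610
  β = 0.610: g = -0.0003, g' = -0.887 → β = 0.609
Converged at β = 0.609.
Compositions from xᵢ = zᵢ/(1+β(Kᵢ−1)), yᵢ = Kᵢxᵢ:
  A: x = 0.084, y = 0.268
  B: x = 0.115, y = 0.348
  C: x = 0.124, y = 0.136
  D: x = 0.115, y = 0.081
  E: x = 0.563, y = 0.167

x_C = 0.124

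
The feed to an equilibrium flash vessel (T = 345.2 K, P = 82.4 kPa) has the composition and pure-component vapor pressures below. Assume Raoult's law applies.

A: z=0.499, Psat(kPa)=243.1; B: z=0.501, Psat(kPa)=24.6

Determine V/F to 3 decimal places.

V/F = 0.454

Raoult's law: Kᵢ = Pᵢˢᵃᵗ/P = Pᵢˢᵃᵗ/82.4.
  K_A = 243.1/82.4 = 2.95024, K_B = 24.6/82.4 = 0.29854
Rachford–Rice: g(V/F) = Σ zᵢ(Kᵢ−1)/(1+V/F(Kᵢ−1)) = 0.
g(0) = ΣzᵢKᵢ − 1 = 0.622 and g(1) = 1 − Σzᵢ/Kᵢ = -0.847, so a root lies in (0, 1).
Binary case is linear: z₁(K₁−1)(1+V/F(K₂−1)) + z₂(K₂−1)(1+V/F(K₁−1)) = 0
⇒ V/F = [z₁(K₁−1)+z₂(K₂−1)] / [−(K₁−1)(K₂−1)] = 0.6217/1.3680 = 0.454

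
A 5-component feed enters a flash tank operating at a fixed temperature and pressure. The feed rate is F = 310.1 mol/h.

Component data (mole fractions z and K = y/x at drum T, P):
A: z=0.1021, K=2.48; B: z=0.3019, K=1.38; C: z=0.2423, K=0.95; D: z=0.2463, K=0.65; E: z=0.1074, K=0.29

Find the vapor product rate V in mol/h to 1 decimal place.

Let ψ = V/F and solve Σ zᵢ(Kᵢ−1)/(1+ψ(Kᵢ−1)) = 0.
Feasibility: ΣzᵢKᵢ = 1.0913, Σzᵢ/Kᵢ = 1.2643 — both > 1, two phases present.
Iterate (Newton) starting at ψ = 0.43:
  ψ = 0.4300: g = -0.03267, g' = -0.2703 → ψ = 0.3091
  ψ = 0.3091: g = -0.00033, g' = -0.2676 → ψ = 0.3079
Converged at ψ = 0.3079.
Then V = ψ·F = 0.3079·310.1 = 95.5 mol/h and L = F − V = 214.6 mol/h.

V = 95.5 mol/h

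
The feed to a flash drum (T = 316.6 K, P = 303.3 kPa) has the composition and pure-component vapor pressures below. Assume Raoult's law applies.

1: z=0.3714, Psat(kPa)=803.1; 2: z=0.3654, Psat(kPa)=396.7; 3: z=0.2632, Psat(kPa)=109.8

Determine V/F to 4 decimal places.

V/F = 0.8170

Raoult's law: Kᵢ = Pᵢˢᵃᵗ/P = Pᵢˢᵃᵗ/303.3.
  K_1 = 803.1/303.3 = 2.647873, K_2 = 396.7/303.3 = 1.307946, K_3 = 109.8/303.3 = 0.362018
Rachford–Rice: g(V/F) = Σ zᵢ(Kᵢ−1)/(1+V/F(Kᵢ−1)) = 0.
Feasibility: ΣzᵢKᵢ = 1.5566, Σzᵢ/Kᵢ = 1.1467 — both > 1, two phases present.
Iterate (Newton) starting at V/F = 0.5:
  V/F = 0.5000: g = 0.18649, g' = -0.5602 → V/F = 0.8329
  V/F = 0.8329: g = -0.01081, g' = -0.6889 → V/F = 0.8172
  V/F = 0.8172: g = -0.00013, g' = -0.6729 → V/F = 0.8170
Converged at V/F = 0.8170.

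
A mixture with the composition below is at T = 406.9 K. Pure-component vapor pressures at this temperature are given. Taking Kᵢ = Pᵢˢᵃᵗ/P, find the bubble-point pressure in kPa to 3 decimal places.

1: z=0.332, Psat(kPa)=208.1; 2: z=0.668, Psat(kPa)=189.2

At the bubble point ψ → 0, so ΣzᵢKᵢ = 1 with Kᵢ = Pᵢˢᵃᵗ/P ⇒ P = ΣzᵢPᵢˢᵃᵗ.
P = 0.332·208.1 + 0.668·189.2 = 195.475 kPa

Pbub = 195.475 kPa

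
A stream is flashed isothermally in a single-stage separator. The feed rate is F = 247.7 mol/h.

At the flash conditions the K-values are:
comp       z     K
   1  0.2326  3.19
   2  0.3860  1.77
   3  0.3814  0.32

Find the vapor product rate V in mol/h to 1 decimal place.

Newton–Raphson from β = 0.5:
  β = 0.5000: g = 0.06479, g' = -0.7783 → β = 0.5832
  β = 0.5832: g = -0.00103, g' = -0.8085 → β = 0.5820
Converged at β = 0.5820.
Then V = β·F = 0.5820·247.7 = 144.2 mol/h and L = F − V = 103.5 mol/h.

V = 144.2 mol/h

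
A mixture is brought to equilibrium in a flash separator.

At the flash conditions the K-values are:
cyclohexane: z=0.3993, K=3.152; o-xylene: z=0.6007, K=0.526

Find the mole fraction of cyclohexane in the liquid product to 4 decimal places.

Rachford–Rice: g(V/F) = Σ zᵢ(Kᵢ−1)/(1+V/F(Kᵢ−1)) = 0.
g(0) = ΣzᵢKᵢ − 1 = 0.5746 and g(1) = 1 − Σzᵢ/Kᵢ = -0.2687, so a root lies in (0, 1).
Newton iteration, V/F⁰ = 0.41:
  V/F = 0.4100: g = 0.10309, g' = -0.7298 → V/F = 0.5513
  V/F = 0.5513: g = 0.00759, g' = -0.6342 → V/F = 0.5632
  V/F = 0.5632: g = 0.00003, g' = -0.6291 → V/F = 0.5633
Converged at V/F = 0.5633.
Compositions from xᵢ = zᵢ/(1+V/F(Kᵢ−1)), yᵢ = Kᵢxᵢ:
  cyclohexane: x = 0.1805, y = 0.5689
  o-xylene: x = 0.8195, y = 0.4311

x_cyclohexane = 0.1805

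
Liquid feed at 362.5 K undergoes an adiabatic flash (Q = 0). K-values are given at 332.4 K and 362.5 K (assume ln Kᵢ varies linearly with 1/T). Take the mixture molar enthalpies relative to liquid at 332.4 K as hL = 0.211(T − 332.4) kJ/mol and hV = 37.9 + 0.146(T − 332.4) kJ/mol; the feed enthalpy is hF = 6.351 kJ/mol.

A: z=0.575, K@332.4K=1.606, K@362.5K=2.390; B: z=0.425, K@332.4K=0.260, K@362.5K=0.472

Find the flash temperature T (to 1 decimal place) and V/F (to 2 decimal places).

Adiabatic flash: solve Rachford–Rice at each trial T, then check hF = ψ·hV(T) + (1−ψ)·hL(T).
  T = 332.4 K: K = (1.606, 0.260), RR gives ψ = 0.076, H_out = 2.869 kJ/mol
  T = 362.5 K: K = (2.390, 0.472), RR gives ψ = 0.783, H_out = 34.504 kJ/mol
  T = 347.4 K: K = (1.975, 0.355), RR gives ψ = 0.455, H_out = 19.959 kJ/mol
  T = 339.9 K: K = (1.785, 0.305), RR gives ψ = 0.285, H_out = 12.263 kJ/mol
  T = 336.1 K: K = (1.693, 0.281), RR gives ψ = 0.187, H_out = 7.816 kJ/mol
  T = 334.2 K: K = (1.648, 0.270), RR gives ψ = 0.132, H_out = 5.368 kJ/mol
  T = 335.1 K: K = (1.669, 0.275), RR gives ψ = 0.159, H_out = 6.550 kJ/mol
Linear interpolation between T = 334.2 (H_out = 5.368) and T = 335.1 (H_out = 6.550) on hF = 6.351 gives T ≈ 334.9 K, at which ψ = 0.15.

T = 334.9 K, V/F = 0.15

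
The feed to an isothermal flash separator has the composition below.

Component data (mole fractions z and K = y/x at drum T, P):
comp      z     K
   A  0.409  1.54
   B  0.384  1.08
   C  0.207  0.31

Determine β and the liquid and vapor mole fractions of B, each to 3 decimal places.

β = 0.451, x_B = 0.371, y_B = 0.400

Let β = V/F and solve Σ zᵢ(Kᵢ−1)/(1+β(Kᵢ−1)) = 0.
Check two-phase: ΣzᵢKᵢ = 1.109 > 1 and Σzᵢ/Kᵢ = 1.289 > 1, so g(0) = 0.109 > 0 and g(1) = -0.289 < 0.
Newton iteration, β⁰ = 0.5:
  β = 0.500: g = -0.0146, g' = -0.306 → β = 0.452
  β = 0.452: g = -0.0005, g' = -0.288 → β = 0.451
Converged at β = 0.451.
Compositions from xᵢ = zᵢ/(1+β(Kᵢ−1)), yᵢ = Kᵢxᵢ:
  A: x = 0.329, y = 0.507
  B: x = 0.371, y = 0.400
  C: x = 0.300, y = 0.093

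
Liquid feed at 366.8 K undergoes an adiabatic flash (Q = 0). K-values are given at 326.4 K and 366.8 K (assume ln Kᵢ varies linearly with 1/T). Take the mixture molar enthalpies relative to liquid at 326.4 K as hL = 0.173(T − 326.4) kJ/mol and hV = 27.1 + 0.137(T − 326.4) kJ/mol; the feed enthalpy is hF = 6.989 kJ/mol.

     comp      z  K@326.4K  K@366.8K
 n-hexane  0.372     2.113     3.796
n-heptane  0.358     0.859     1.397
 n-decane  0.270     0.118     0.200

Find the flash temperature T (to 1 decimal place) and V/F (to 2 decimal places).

Adiabatic flash: solve Rachford–Rice at each trial T, then check hF = ψ·hV(T) + (1−ψ)·hL(T).
  T = 326.4 K: K = (2.113, 0.859, 0.118), RR gives ψ = 0.196, H_out = 5.314 kJ/mol
  T = 366.8 K: K = (3.796, 1.397, 0.200), RR gives ψ = 0.677, H_out = 24.359 kJ/mol
  T = 346.6 K: K = (2.881, 1.111, 0.156), RR gives ψ = 0.504, H_out = 16.794 kJ/mol
  T = 336.5 K: K = (2.479, 0.981, 0.136), RR gives ψ = 0.378, H_out = 11.841 kJ/mol
  T = 331.4 K: K = (2.290, 0.918, 0.127), RR gives ψ = 0.295, H_out = 8.804 kJ/mol
  T = 328.9 K: K = (2.200, 0.888, 0.122), RR gives ψ = 0.248, H_out = 7.133 kJ/mol
  T = 327.6 K: K = (2.155, 0.873, 0.120), RR gives ψ = 0.222, H_out = 6.207 kJ/mol
Linear interpolation between T = 327.6 (H_out = 6.207) and T = 328.9 (H_out = 7.133) on hF = 6.989 gives T ≈ 328.7 K, at which ψ = 0.24.

T = 328.7 K, V/F = 0.24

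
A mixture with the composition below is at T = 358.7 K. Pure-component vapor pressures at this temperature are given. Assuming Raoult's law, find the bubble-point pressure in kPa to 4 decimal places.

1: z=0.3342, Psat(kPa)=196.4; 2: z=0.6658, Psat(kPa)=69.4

Pbub = 111.8434 kPa

At the bubble point ψ → 0, so ΣzᵢKᵢ = 1 with Kᵢ = Pᵢˢᵃᵗ/P ⇒ P = ΣzᵢPᵢˢᵃᵗ.
P = 0.3342·196.4 + 0.6658·69.4 = 111.8434 kPa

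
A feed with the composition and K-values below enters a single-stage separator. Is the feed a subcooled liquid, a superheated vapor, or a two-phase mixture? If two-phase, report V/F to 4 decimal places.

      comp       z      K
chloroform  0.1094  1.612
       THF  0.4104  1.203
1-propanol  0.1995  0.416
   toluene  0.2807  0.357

ΣzᵢKᵢ = 0.8533; Σzᵢ/Kᵢ = 1.6749.
Since ΣzᵢKᵢ < 1 the mixture is below its bubble point — single liquid phase.

subcooled liquid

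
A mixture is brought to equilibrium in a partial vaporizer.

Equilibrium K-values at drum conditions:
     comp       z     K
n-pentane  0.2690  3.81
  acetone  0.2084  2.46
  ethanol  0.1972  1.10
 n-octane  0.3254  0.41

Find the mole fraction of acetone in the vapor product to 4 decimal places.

y_acetone = 0.2304

Newton iteration, ψ⁰ = 0.5:
  ψ = 0.5000: g = 0.23663, g' = -0.7453 → ψ = 0.8175
  ψ = 0.8175: g = 0.01534, g' = -0.7121 → ψ = 0.8390
  ψ = 0.8390: g = -0.00013, g' = -0.7240 → ψ = 0.8389
Converged at ψ = 0.8389.
Compositions from xᵢ = zᵢ/(1+ψ(Kᵢ−1)), yᵢ = Kᵢxᵢ:
  n-pentane: x = 0.0801, y = 0.3053
  acetone: x = 0.0937, y = 0.2304
  ethanol: x = 0.1819, y = 0.2001
  n-octane: x = 0.6443, y = 0.2641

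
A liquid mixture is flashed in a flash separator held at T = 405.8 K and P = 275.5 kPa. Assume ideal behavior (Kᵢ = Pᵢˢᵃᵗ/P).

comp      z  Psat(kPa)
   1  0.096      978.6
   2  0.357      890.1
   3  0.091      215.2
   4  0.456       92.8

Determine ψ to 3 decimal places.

Raoult's law: Kᵢ = Pᵢˢᵃᵗ/P = Pᵢˢᵃᵗ/275.5.
  K_1 = 978.6/275.5 = 3.55209, K_2 = 890.1/275.5 = 3.23085, K_3 = 215.2/275.5 = 0.78113, K_4 = 92.8/275.5 = 0.33684
Newton iteration, ψ⁰ = 0.43:
  ψ = 0.430: g = 0.0783, g' = -1.003 → ψ = 0.508
  ψ = 0.508: g = 0.0015, g' = -0.971 → ψ = 0.510
Converged at ψ = 0.510.

ψ = 0.510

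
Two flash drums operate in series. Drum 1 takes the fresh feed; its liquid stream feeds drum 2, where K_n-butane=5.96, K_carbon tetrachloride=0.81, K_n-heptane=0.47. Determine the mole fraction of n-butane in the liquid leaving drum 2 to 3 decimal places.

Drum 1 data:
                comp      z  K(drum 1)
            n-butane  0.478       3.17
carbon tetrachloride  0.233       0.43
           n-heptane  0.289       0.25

Drum 1:
Newton–Raphson from ψ₁ = 0.5:
  ψ₁ = 0.500: g = -0.0351, g' = -1.082 → ψ₁ = 0.468
Converged at ψ₁ = 0.468.
Drum-1 compositions:
  n-butane: x = 0.237, y = 0.752
  carbon tetrachloride: x = 0.318, y = 0.137
  n-heptane: x = 0.445, y = 0.111
Drum-2 feed = drum-1 liquid: z₂ = (0.2373, 0.3177, 0.4451).
Drum 2:
Let ψ₂ = V/F and solve Σ zᵢ(Kᵢ−1)/(1+ψ₂(Kᵢ−1)) = 0.
g(0) = ΣzᵢKᵢ − 1 = 0.881 and g(1) = 1 − Σzᵢ/Kᵢ = -0.379, so a root lies in (0, 1).
Newton–Raphson from ψ₂ = 0.5:
  ψ₂ = 0.500: g = -0.0495, g' = -0.727 → ψ₂ = 0.432
  ψ₂ = 0.432: g = 0.0028, g' = -0.815 → ψ₂ = 0.435
Converged at ψ₂ = 0.435.
  n-butane: x = 0.075, y = 0.448
  carbon tetrachloride: x = 0.346, y = 0.281
  n-heptane: x = 0.579, y = 0.272

x_n-butane (drum 2) = 0.075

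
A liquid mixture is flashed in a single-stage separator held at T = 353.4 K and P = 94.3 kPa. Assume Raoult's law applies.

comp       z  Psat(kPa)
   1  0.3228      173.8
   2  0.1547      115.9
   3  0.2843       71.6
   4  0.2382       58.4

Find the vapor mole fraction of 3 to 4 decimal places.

Raoult's law: Kᵢ = Pᵢˢᵃᵗ/P = Pᵢˢᵃᵗ/94.3.
  K_1 = 173.8/94.3 = 1.843054, K_2 = 115.9/94.3 = 1.229056, K_3 = 71.6/94.3 = 0.759279, K_4 = 58.4/94.3 = 0.619300
Newton–Raphson from ψ = 0.5:
  ψ = 0.5000: g = 0.03343, g' = -0.1940 → ψ = 0.6723
  ψ = 0.6723: g = 0.00087, g' = -0.1854 → ψ = 0.6770
Converged at ψ = 0.6770.
Compositions from xᵢ = zᵢ/(1+ψ(Kᵢ−1)), yᵢ = Kᵢxᵢ:
  1: x = 0.2055, y = 0.3788
  2: x = 0.1339, y = 0.1646
  3: x = 0.3397, y = 0.2579
  4: x = 0.3209, y = 0.1987

y_3 = 0.2579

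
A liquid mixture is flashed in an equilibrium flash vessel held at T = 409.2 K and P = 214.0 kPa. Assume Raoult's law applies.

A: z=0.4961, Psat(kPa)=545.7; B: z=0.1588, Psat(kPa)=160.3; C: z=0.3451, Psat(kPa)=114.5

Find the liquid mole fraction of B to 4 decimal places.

Raoult's law: Kᵢ = Pᵢˢᵃᵗ/P = Pᵢˢᵃᵗ/214.0.
  K_A = 545.7/214.0 = 2.550000, K_B = 160.3/214.0 = 0.749065, K_C = 114.5/214.0 = 0.535047
Iterate (Newton) starting at V/F = 0.5:
  V/F = 0.5000: g = 0.17859, g' = -0.5180 → V/F = 0.8448
  V/F = 0.8448: g = 0.01816, g' = -0.4419 → V/F = 0.8859
  V/F = 0.8859: g = -0.00003, g' = -0.4439 → V/F = 0.8858
Converged at V/F = 0.8858.
Compositions from xᵢ = zᵢ/(1+V/F(Kᵢ−1)), yᵢ = Kᵢxᵢ:
  A: x = 0.2091, y = 0.5331
  B: x = 0.2042, y = 0.1529
  C: x = 0.5868, y = 0.3139

x_B = 0.2042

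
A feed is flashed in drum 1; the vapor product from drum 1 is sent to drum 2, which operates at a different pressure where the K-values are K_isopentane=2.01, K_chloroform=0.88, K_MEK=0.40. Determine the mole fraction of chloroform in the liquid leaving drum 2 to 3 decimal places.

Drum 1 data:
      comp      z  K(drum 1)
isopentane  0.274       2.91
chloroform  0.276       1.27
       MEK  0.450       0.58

x_chloroform (drum 2) = 0.297

Drum 1:
Rachford–Rice: g(ψ₁) = Σ zᵢ(Kᵢ−1)/(1+ψ₁(Kᵢ−1)) = 0.
Feasibility: ΣzᵢKᵢ = 1.409, Σzᵢ/Kᵢ = 1.087 — both > 1, two phases present.
Iterate (Newton) starting at ψ₁ = 0.5:
  ψ₁ = 0.500: g = 0.0941, g' = -0.404 → ψ₁ = 0.733
  ψ₁ = 0.733: g = 0.0073, g' = -0.353 → ψ₁ = 0.753
Converged at ψ₁ = 0.753.
Drum-1 compositions:
  isopentane: x = 0.112, y = 0.327
  chloroform: x = 0.229, y = 0.291
  MEK: x = 0.658, y = 0.382
Drum-2 feed = drum-1 vapor: z₂ = (0.3269, 0.2913, 0.3818).
Drum 2:
Rachford–Rice: g(ψ₂) = Σ zᵢ(Kᵢ−1)/(1+ψ₂(Kᵢ−1)) = 0.
g(0) = ΣzᵢKᵢ − 1 = 0.066 and g(1) = 1 − Σzᵢ/Kᵢ = -0.448, so a root lies in (0, 1).
Newton–Raphson from ψ₂ = 0.5:
  ψ₂ = 0.500: g = -0.1451, g' = -0.432 → ψ₂ = 0.165
  ψ₂ = 0.165: g = -0.0067, g' = -0.419 → ψ₂ = 0.148
  ψ₂ = 0.148: g = 0.0000, g' = -0.422 → ψ₂ = 0.149
Converged at ψ₂ = 0.149.
  isopentane: x = 0.284, y = 0.571
  chloroform: x = 0.297, y = 0.261
  MEK: x = 0.419, y = 0.168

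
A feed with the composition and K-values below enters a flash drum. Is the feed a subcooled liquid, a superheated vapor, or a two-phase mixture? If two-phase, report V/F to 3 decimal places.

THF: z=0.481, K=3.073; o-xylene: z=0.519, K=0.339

ΣzᵢKᵢ = 1.654; Σzᵢ/Kᵢ = 1.687.
Both exceed 1, so a two-phase solution exists.
Rachford–Rice: g(ψ) = Σ zᵢ(Kᵢ−1)/(1+ψ(Kᵢ−1)) = 0.
Binary case is linear: z₁(K₁−1)(1+ψ(K₂−1)) + z₂(K₂−1)(1+ψ(K₁−1)) = 0
⇒ ψ = [z₁(K₁−1)+z₂(K₂−1)] / [−(K₁−1)(K₂−1)] = 0.6541/1.3703 = 0.477

two-phase, V/F = 0.477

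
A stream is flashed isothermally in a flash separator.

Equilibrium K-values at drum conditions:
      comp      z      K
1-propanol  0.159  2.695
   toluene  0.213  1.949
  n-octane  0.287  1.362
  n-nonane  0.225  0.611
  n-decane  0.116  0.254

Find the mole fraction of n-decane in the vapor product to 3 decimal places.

y_n-decane = 0.067

Material balance + equilibrium reduce to Σ zᵢ(Kᵢ−1)/(1+ψ(Kᵢ−1)) = 0.
Check two-phase: ΣzᵢKᵢ = 1.401 > 1 and Σzᵢ/Kᵢ = 1.204 > 1, so g(0) = 0.401 > 0 and g(1) = -0.204 < 0.
Iterate (Newton) starting at ψ = 0.5:
  ψ = 0.500: g = 0.1243, g' = -0.466 → ψ = 0.767
  ψ = 0.767: g = -0.0114, g' = -0.595 → ψ = 0.748
  ψ = 0.748: g = -0.0002, g' = -0.576 → ψ = 0.747
Converged at ψ = 0.747.
Compositions from xᵢ = zᵢ/(1+ψ(Kᵢ−1)), yᵢ = Kᵢxᵢ:
  1-propanol: x = 0.070, y = 0.189
  toluene: x = 0.125, y = 0.243
  n-octane: x = 0.226, y = 0.308
  n-nonane: x = 0.317, y = 0.194
  n-decane: x = 0.262, y = 0.067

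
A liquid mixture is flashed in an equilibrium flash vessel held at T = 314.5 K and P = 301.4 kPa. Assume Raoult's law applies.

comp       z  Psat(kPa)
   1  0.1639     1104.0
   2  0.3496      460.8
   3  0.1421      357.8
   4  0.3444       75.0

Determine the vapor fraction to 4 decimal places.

ψ = 0.4254

Raoult's law: Kᵢ = Pᵢˢᵃᵗ/P = Pᵢˢᵃᵗ/301.4.
  K_1 = 1104.0/301.4 = 3.662906, K_2 = 460.8/301.4 = 1.528865, K_3 = 357.8/301.4 = 1.187127, K_4 = 75.0/301.4 = 0.248839
Newton–Raphson from ψ = 0.5:
  ψ = 0.5000: g = -0.05656, g' = -0.7775 → ψ = 0.4273
  ψ = 0.4273: g = -0.00136, g' = -0.7451 → ψ = 0.4254
Converged at ψ = 0.4254.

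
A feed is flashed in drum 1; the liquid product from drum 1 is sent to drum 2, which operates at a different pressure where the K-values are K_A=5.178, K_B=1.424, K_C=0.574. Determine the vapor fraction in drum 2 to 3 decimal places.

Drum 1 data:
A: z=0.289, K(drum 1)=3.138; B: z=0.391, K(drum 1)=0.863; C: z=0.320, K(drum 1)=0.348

Drum 1:
Material balance + equilibrium reduce to Σ zᵢ(Kᵢ−1)/(1+ψ₁(Kᵢ−1)) = 0.
Feasibility: ΣzᵢKᵢ = 1.356, Σzᵢ/Kᵢ = 1.465 — both > 1, two phases present.
Newton iteration, ψ₁⁰ = 0.5:
  ψ₁ = 0.500: g = -0.0684, g' = -0.617 → ψ₁ = 0.389
  ψ₁ = 0.389: g = 0.0012, g' = -0.646 → ψ₁ = 0.391
Converged at ψ₁ = 0.391.
Drum-1 compositions:
  A: x = 0.157, y = 0.494
  B: x = 0.413, y = 0.357
  C: x = 0.429, y = 0.149
Drum-2 feed = drum-1 liquid: z₂ = (0.1574, 0.4131, 0.4294).
Drum 2:
Material balance + equilibrium reduce to Σ zᵢ(Kᵢ−1)/(1+ψ₂(Kᵢ−1)) = 0.
Check two-phase: ΣzᵢKᵢ = 1.650 > 1 and Σzᵢ/Kᵢ = 1.069 > 1, so g(0) = 0.650 > 0 and g(1) = -0.069 < 0.
Iterate (Newton) starting at ψ₂ = 0.42:
  ψ₂ = 0.420: g = 0.1647, g' = -0.531 → ψ₂ = 0.730
  ψ₂ = 0.730: g = 0.0307, g' = -0.375 → ψ₂ = 0.812
  ψ₂ = 0.812: g = 0.0004, g' = -0.366 → ψ₂ = 0.813
Converged at ψ₂ = 0.813.
  A: x = 0.036, y = 0.185
  B: x = 0.307, y = 0.437
  C: x = 0.657, y = 0.377

V/F (drum 2) = 0.813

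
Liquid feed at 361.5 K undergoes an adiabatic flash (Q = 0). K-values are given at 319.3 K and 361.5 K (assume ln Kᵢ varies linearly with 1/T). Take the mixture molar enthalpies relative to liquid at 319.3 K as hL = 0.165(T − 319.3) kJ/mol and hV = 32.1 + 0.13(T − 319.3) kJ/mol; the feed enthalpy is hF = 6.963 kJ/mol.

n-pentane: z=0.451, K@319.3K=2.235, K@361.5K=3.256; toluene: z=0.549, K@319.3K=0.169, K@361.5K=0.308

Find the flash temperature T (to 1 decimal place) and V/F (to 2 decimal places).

T = 327.8 K, V/F = 0.17

Adiabatic flash: solve Rachford–Rice at each trial T, then check hF = ψ·hV(T) + (1−ψ)·hL(T).
  T = 319.3 K: K = (2.235, 0.169), RR gives ψ = 0.098, H_out = 3.152 kJ/mol
  T = 361.5 K: K = (3.256, 0.308), RR gives ψ = 0.408, H_out = 19.469 kJ/mol
  T = 340.4 K: K = (2.729, 0.232), RR gives ψ = 0.270, H_out = 11.952 kJ/mol
  T = 329.9 K: K = (2.479, 0.199), RR gives ψ = 0.192, H_out = 7.843 kJ/mol
  T = 324.6 K: K = (2.356, 0.184), RR gives ψ = 0.148, H_out = 5.586 kJ/mol
  T = 327.2 K: K = (2.416, 0.191), RR gives ψ = 0.170, H_out = 6.712 kJ/mol
  T = 328.5 K: K = (2.446, 0.195), RR gives ψ = 0.181, H_out = 7.261 kJ/mol
Linear interpolation between T = 327.2 (H_out = 6.712) and T = 328.5 (H_out = 7.261) on hF = 6.963 gives T ≈ 327.8 K, at which ψ = 0.17.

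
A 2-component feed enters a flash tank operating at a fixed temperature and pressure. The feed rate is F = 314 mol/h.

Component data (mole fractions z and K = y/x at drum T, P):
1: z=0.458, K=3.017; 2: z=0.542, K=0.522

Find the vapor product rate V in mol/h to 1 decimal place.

Let ψ = V/F and solve Σ zᵢ(Kᵢ−1)/(1+ψ(Kᵢ−1)) = 0.
Check two-phase: ΣzᵢKᵢ = 1.665 > 1 and Σzᵢ/Kᵢ = 1.190 > 1, so g(0) = 0.665 > 0 and g(1) = -0.190 < 0.
Binary case is linear: z₁(K₁−1)(1+ψ(K₂−1)) + z₂(K₂−1)(1+ψ(K₁−1)) = 0
⇒ ψ = [z₁(K₁−1)+z₂(K₂−1)] / [−(K₁−1)(K₂−1)] = 0.6647/0.9641 = 0.689
Then V = ψ·F = 0.6894·314 = 216.5 mol/h and L = F − V = 97.5 mol/h.

V = 216.5 mol/h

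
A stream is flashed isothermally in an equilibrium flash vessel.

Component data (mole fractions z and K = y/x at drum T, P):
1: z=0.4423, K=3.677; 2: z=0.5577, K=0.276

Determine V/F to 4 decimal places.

V/F = 0.4026

Rachford–Rice: g(V/F) = Σ zᵢ(Kᵢ−1)/(1+V/F(Kᵢ−1)) = 0.
Feasibility: ΣzᵢKᵢ = 1.7803, Σzᵢ/Kᵢ = 2.1409 — both > 1, two phases present.
Binary case is linear: z₁(K₁−1)(1+V/F(K₂−1)) + z₂(K₂−1)(1+V/F(K₁−1)) = 0
⇒ V/F = [z₁(K₁−1)+z₂(K₂−1)] / [−(K₁−1)(K₂−1)] = 0.78026/1.93815 = 0.4026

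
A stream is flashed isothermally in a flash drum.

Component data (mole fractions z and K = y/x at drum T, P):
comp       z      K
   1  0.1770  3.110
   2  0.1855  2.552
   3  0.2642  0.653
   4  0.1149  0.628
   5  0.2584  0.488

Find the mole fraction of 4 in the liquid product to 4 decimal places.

Rachford–Rice: g(β) = Σ zᵢ(Kᵢ−1)/(1+β(Kᵢ−1)) = 0.
g(0) = ΣzᵢKᵢ − 1 = 0.3946 and g(1) = 1 − Σzᵢ/Kᵢ = -0.2467, so a root lies in (0, 1).
Iterate (Newton) starting at β = 0.6:
  β = 0.6000: g = -0.04788, g' = -0.4915 → β = 0.5026
  β = 0.5026: g = 0.00124, g' = -0.5202 → β = 0.5050
Converged at β = 0.5050.
Compositions from xᵢ = zᵢ/(1+β(Kᵢ−1)), yᵢ = Kᵢxᵢ:
  1: x = 0.0857, y = 0.2665
  2: x = 0.1040, y = 0.2654
  3: x = 0.3203, y = 0.2092
  4: x = 0.1415, y = 0.0888
  5: x = 0.3485, y = 0.1701

x_4 = 0.1415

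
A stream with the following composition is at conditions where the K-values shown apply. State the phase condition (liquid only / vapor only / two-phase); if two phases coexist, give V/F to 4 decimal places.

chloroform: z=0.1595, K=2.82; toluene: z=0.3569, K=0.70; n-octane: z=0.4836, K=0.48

liquid only

ΣzᵢKᵢ = 0.9317; Σzᵢ/Kᵢ = 1.5739.
Since ΣzᵢKᵢ < 1 the mixture is below its bubble point — single liquid phase.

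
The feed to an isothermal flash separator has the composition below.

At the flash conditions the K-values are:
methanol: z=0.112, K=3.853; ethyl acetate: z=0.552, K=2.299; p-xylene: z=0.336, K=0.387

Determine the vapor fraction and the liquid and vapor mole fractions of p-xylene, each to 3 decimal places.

Rachford–Rice: g(ψ) = Σ zᵢ(Kᵢ−1)/(1+ψ(Kᵢ−1)) = 0.
Feasibility: ΣzᵢKᵢ = 1.831, Σzᵢ/Kᵢ = 1.137 — both > 1, two phases present.
Newton iteration, ψ⁰ = 0.61:
  ψ = 0.610: g = 0.1877, g' = -0.733 → ψ = 0.866
  ψ = 0.866: g = -0.0094, g' = -0.855 → ψ = 0.855
Converged at ψ = 0.855.
Compositions from xᵢ = zᵢ/(1+ψ(Kᵢ−1)), yᵢ = Kᵢxᵢ:
  methanol: x = 0.033, y = 0.125
  ethyl acetate: x = 0.262, y = 0.601
  p-xylene: x = 0.706, y = 0.273

ψ = 0.855, x_p-xylene = 0.706, y_p-xylene = 0.273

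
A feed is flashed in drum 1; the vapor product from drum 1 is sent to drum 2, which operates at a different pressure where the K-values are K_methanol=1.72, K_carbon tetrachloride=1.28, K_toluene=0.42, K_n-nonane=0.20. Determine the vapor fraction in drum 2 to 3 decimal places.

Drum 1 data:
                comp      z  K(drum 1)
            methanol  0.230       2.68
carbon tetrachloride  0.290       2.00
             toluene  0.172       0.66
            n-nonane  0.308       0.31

V/F (drum 2) = 0.410

Drum 1:
Newton iteration, ψ₁⁰ = 0.4:
  ψ₁ = 0.400: g = 0.0770, g' = -0.687 → ψ₁ = 0.512
Converged at ψ₁ = 0.512.
Drum-1 compositions:
  methanol: x = 0.124, y = 0.331
  carbon tetrachloride: x = 0.192, y = 0.384
  toluene: x = 0.208, y = 0.137
  n-nonane: x = 0.476, y = 0.148
Drum-2 feed = drum-1 vapor: z₂ = (0.3313, 0.3836, 0.1375, 0.1477).
Drum 2:
Iterate (Newton) starting at ψ₂ = 0.5:
  ψ₂ = 0.500: g = -0.0396, g' = -0.470 → ψ₂ = 0.416
  ψ₂ = 0.416: g = -0.0023, g' = -0.418 → ψ₂ = 0.410
Converged at ψ₂ = 0.410.
  methanol: x = 0.256, y = 0.440
  carbon tetrachloride: x = 0.344, y = 0.440
  toluene: x = 0.180, y = 0.076
  n-nonane: x = 0.220, y = 0.044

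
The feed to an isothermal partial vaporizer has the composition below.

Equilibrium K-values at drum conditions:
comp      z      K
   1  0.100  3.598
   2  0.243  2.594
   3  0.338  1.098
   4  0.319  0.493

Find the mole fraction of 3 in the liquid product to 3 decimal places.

Let β = V/F and solve Σ zᵢ(Kᵢ−1)/(1+β(Kᵢ−1)) = 0.
Check two-phase: ΣzᵢKᵢ = 1.519 > 1 and Σzᵢ/Kᵢ = 1.076 > 1, so g(0) = 0.519 > 0 and g(1) = -0.076 < 0.
Newton iteration, β⁰ = 0.55:
  β = 0.550: g = 0.1205, g' = -0.450 → β = 0.818
  β = 0.818: g = 0.0057, g' = -0.428 → β = 0.831
Converged at β = 0.831.
Compositions from xᵢ = zᵢ/(1+β(Kᵢ−1)), yᵢ = Kᵢxᵢ:
  1: x = 0.032, y = 0.114
  2: x = 0.105, y = 0.271
  3: x = 0.313, y = 0.343
  4: x = 0.551, y = 0.272

x_3 = 0.313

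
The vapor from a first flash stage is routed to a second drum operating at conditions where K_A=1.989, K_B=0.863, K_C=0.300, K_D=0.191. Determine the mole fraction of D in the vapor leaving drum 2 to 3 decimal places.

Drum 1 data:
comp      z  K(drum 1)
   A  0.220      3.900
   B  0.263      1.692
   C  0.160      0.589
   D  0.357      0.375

y_D (drum 2) = 0.041

Drum 1:
Iterate (Newton) starting at ψ₁ = 0.5:
  ψ₁ = 0.500: g = -0.0117, g' = -0.716 → ψ₁ = 0.484
Converged at ψ₁ = 0.484.
Drum-1 compositions:
  A: x = 0.092, y = 0.357
  B: x = 0.197, y = 0.333
  C: x = 0.200, y = 0.118
  D: x = 0.512, y = 0.192
Drum-2 feed = drum-1 vapor: z₂ = (0.3571, 0.3334, 0.1176, 0.1919).
Drum 2:
Let ψ₂ = V/F and solve Σ zᵢ(Kᵢ−1)/(1+ψ₂(Kᵢ−1)) = 0.
g(0) = ΣzᵢKᵢ − 1 = 0.070 and g(1) = 1 − Σzᵢ/Kᵢ = -0.963, so a root lies in (0, 1).
Iterate (Newton) starting at ψ₂ = 0.5:
  ψ₂ = 0.500: g = -0.2001, g' = -0.654 → ψ₂ = 0.194
  ψ₂ = 0.194: g = -0.0301, g' = -0.506 → ψ₂ = 0.135
Converged at ψ₂ = 0.135.
  A: x = 0.315, y = 0.627
  B: x = 0.340, y = 0.293
  C: x = 0.130, y = 0.039
  D: x = 0.215, y = 0.041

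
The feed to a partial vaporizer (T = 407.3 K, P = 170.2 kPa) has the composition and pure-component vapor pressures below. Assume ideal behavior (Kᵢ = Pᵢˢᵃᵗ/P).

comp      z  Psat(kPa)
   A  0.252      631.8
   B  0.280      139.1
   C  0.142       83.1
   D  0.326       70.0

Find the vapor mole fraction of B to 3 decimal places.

Raoult's law: Kᵢ = Pᵢˢᵃᵗ/P = Pᵢˢᵃᵗ/170.2.
  K_A = 631.8/170.2 = 3.71210, K_B = 139.1/170.2 = 0.81727, K_C = 83.1/170.2 = 0.48825, K_D = 70.0/170.2 = 0.41128
Rachford–Rice: g(ψ) = Σ zᵢ(Kᵢ−1)/(1+ψ(Kᵢ−1)) = 0.
Feasibility: ΣzᵢKᵢ = 1.368, Σzᵢ/Kᵢ = 1.494 — both > 1, two phases present.
Iterate (Newton) starting at ψ = 0.54:
  ψ = 0.540: g = -0.1612, g' = -0.631 → ψ = 0.284
  ψ = 0.284: g = 0.0164, g' = -0.815 → ψ = 0.304
  ψ = 0.304: g = 0.0003, g' = -0.787 → ψ = 0.305
Converged at ψ = 0.305.
Compositions from xᵢ = zᵢ/(1+ψ(Kᵢ−1)), yᵢ = Kᵢxᵢ:
  A: x = 0.138, y = 0.512
  B: x = 0.297, y = 0.242
  C: x = 0.168, y = 0.082
  D: x = 0.397, y = 0.163

y_B = 0.242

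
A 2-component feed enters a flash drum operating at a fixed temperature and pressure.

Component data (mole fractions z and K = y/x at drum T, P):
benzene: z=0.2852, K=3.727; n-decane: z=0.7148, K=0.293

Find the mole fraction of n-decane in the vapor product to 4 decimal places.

Binary case is linear: z₁(K₁−1)(1+ψ(K₂−1)) + z₂(K₂−1)(1+ψ(K₁−1)) = 0
⇒ ψ = [z₁(K₁−1)+z₂(K₂−1)] / [−(K₁−1)(K₂−1)] = 0.27238/1.92799 = 0.1413
Compositions from xᵢ = zᵢ/(1+ψ(Kᵢ−1)), yᵢ = Kᵢxᵢ:
  benzene: x = 0.2059, y = 0.7673
  n-decane: x = 0.7941, y = 0.2327

y_n-decane = 0.2327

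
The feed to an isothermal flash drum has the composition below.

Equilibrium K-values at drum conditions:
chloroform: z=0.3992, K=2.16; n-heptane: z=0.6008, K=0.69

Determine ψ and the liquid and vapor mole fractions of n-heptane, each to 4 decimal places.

Let ψ = V/F and solve Σ zᵢ(Kᵢ−1)/(1+ψ(Kᵢ−1)) = 0.
Feasibility: ΣzᵢKᵢ = 1.2768, Σzᵢ/Kᵢ = 1.0555 — both > 1, two phases present.
Iterate (Newton) starting at ψ = 0.5:
  ψ = 0.5000: g = 0.07267, g' = -0.2960 → ψ = 0.7455
  ψ = 0.7455: g = 0.00610, g' = -0.2521 → ψ = 0.7697
  ψ = 0.7697: g = 0.00003, g' = -0.2495 → ψ = 0.7698
Converged at ψ = 0.7698.
Compositions from xᵢ = zᵢ/(1+ψ(Kᵢ−1)), yᵢ = Kᵢxᵢ:
  chloroform: x = 0.2109, y = 0.4555
  n-heptane: x = 0.7891, y = 0.5445

ψ = 0.7698, x_n-heptane = 0.7891, y_n-heptane = 0.5445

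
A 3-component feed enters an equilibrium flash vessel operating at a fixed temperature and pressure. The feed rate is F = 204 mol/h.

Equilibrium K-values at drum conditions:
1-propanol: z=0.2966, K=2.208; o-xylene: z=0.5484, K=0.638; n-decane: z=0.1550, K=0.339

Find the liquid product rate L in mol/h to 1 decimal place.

Material balance + equilibrium reduce to Σ zᵢ(Kᵢ−1)/(1+ψ(Kᵢ−1)) = 0.
g(0) = ΣzᵢKᵢ − 1 = 0.0573 and g(1) = 1 − Σzᵢ/Kᵢ = -0.4511, so a root lies in (0, 1).
Iterate (Newton) starting at ψ = 0.5:
  ψ = 0.5000: g = -0.17205, g' = -0.4265 → ψ = 0.0966
  ψ = 0.0966: g = 0.00572, g' = -0.5016 → ψ = 0.1080
Converged at ψ = 0.1080.
Then V = ψ·F = 0.1080·204 = 22.0 mol/h and L = F − V = 182.0 mol/h.

L = 182.0 mol/h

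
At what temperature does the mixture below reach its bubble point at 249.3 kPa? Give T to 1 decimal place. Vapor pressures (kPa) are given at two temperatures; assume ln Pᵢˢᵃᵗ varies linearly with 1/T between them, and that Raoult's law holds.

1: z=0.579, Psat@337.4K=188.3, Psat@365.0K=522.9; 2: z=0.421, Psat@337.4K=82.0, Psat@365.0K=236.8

Bubble-point temperature: ΣzᵢPᵢˢᵃᵗ(T) = P. Interpolate ln Pᵢˢᵃᵗ = aᵢ + bᵢ/T.
  T = 337.4 K: ΣzᵢPᵢˢᵃᵗ = 143.55 kPa
  T = 365.0 K: ΣzᵢPᵢˢᵃᵗ = 402.45 kPa
  T = 351.2 K: ΣzᵢPᵢˢᵃᵗ = 245.27 kPa
  T = 358.1 K: ΣzᵢPᵢˢᵃᵗ = 315.68 kPa
  T = 354.6 K: ΣzᵢPᵢˢᵃᵗ = 278.09 kPa
  T = 352.9 K: ΣzᵢPᵢˢᵃᵗ = 261.24 kPa
Interpolating between 351.2 K and 352.9 K gives T ≈ 351.6 K.

T = 351.6 K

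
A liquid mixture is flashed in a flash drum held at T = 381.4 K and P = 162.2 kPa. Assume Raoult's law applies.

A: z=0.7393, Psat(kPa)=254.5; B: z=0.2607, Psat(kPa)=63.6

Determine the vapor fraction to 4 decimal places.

ψ = 0.7580

Raoult's law: Kᵢ = Pᵢˢᵃᵗ/P = Pᵢˢᵃᵗ/162.2.
  K_A = 254.5/162.2 = 1.569051, K_B = 63.6/162.2 = 0.392109
Rachford–Rice: g(ψ) = Σ zᵢ(Kᵢ−1)/(1+ψ(Kᵢ−1)) = 0.
Feasibility: ΣzᵢKᵢ = 1.2622, Σzᵢ/Kᵢ = 1.1360 — both > 1, two phases present.
Binary case is linear: z₁(K₁−1)(1+ψ(K₂−1)) + z₂(K₂−1)(1+ψ(K₁−1)) = 0
⇒ ψ = [z₁(K₁−1)+z₂(K₂−1)] / [−(K₁−1)(K₂−1)] = 0.26222/0.34592 = 0.7580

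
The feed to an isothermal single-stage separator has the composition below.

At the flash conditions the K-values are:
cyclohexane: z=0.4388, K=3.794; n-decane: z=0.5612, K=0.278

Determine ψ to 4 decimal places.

ψ = 0.4069

Material balance + equilibrium reduce to Σ zᵢ(Kᵢ−1)/(1+ψ(Kᵢ−1)) = 0.
g(0) = ΣzᵢKᵢ − 1 = 0.8208 and g(1) = 1 − Σzᵢ/Kᵢ = -1.1344, so a root lies in (0, 1).
Binary case is linear: z₁(K₁−1)(1+ψ(K₂−1)) + z₂(K₂−1)(1+ψ(K₁−1)) = 0
⇒ ψ = [z₁(K₁−1)+z₂(K₂−1)] / [−(K₁−1)(K₂−1)] = 0.82082/2.01727 = 0.4069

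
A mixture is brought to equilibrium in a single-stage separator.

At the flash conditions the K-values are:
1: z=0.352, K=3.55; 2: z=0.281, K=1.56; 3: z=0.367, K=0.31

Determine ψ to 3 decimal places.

ψ = 0.644

Let ψ = V/F and solve Σ zᵢ(Kᵢ−1)/(1+ψ(Kᵢ−1)) = 0.
Check two-phase: ΣzᵢKᵢ = 1.802 > 1 and Σzᵢ/Kᵢ = 1.463 > 1, so g(0) = 0.802 > 0 and g(1) = -0.463 < 0.
Newton iteration, ψ⁰ = 0.69:
  ψ = 0.690: g = -0.0446, g' = -0.983 → ψ = 0.645
  ψ = 0.645: g = -0.0010, g' = -0.942 → ψ = 0.644
Converged at ψ = 0.644.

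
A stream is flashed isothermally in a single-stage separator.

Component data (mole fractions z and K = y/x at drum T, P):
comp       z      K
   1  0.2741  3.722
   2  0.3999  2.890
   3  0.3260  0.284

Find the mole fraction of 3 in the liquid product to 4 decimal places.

x_3 = 0.7530

Iterate (Newton) starting at β = 0.5:
  β = 0.5000: g = 0.34103, g' = -1.1474 → β = 0.7972
  β = 0.7972: g = -0.00697, g' = -1.3367 → β = 0.7920
Converged at β = 0.7920.
Compositions from xᵢ = zᵢ/(1+β(Kᵢ−1)), yᵢ = Kᵢxᵢ:
  1: x = 0.0869, y = 0.3233
  2: x = 0.1602, y = 0.4629
  3: x = 0.7530, y = 0.2138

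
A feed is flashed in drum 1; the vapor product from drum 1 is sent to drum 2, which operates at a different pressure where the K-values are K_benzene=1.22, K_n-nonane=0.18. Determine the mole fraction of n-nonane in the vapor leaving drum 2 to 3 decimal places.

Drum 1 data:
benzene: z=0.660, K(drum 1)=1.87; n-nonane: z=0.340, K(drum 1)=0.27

Drum 1:
Binary case is linear: z₁(K₁−1)(1+ψ₁(K₂−1)) + z₂(K₂−1)(1+ψ₁(K₁−1)) = 0
⇒ ψ₁ = [z₁(K₁−1)+z₂(K₂−1)] / [−(K₁−1)(K₂−1)] = 0.3260/0.6351 = 0.513
Drum-1 compositions:
  benzene: x = 0.456, y = 0.853
  n-nonane: x = 0.544, y = 0.147
Drum-2 feed = drum-1 vapor: z₂ = (0.8532, 0.1468).
Drum 2:
Let ψ₂ = V/F and solve Σ zᵢ(Kᵢ−1)/(1+ψ₂(Kᵢ−1)) = 0.
Check two-phase: ΣzᵢKᵢ = 1.067 > 1 and Σzᵢ/Kᵢ = 1.515 > 1, so g(0) = 0.067 > 0 and g(1) = -0.515 < 0.
Binary case is linear: z₁(K₁−1)(1+ψ₂(K₂−1)) + z₂(K₂−1)(1+ψ₂(K₁−1)) = 0
⇒ ψ₂ = [z₁(K₁−1)+z₂(K₂−1)] / [−(K₁−1)(K₂−1)] = 0.0673/0.1804 = 0.373
  benzene: x = 0.788, y = 0.962
  n-nonane: x = 0.212, y = 0.038

y_n-nonane (drum 2) = 0.038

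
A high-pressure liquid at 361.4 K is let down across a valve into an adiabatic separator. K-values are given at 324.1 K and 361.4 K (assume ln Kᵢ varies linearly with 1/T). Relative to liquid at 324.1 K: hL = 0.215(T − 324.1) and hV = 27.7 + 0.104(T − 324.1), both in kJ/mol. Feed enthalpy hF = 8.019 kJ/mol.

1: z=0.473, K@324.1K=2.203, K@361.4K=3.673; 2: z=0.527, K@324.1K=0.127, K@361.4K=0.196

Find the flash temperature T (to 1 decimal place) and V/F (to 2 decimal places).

Adiabatic flash: solve Rachford–Rice at each trial T, then check hF = ψ·hV(T) + (1−ψ)·hL(T).
  T = 324.1 K: K = (2.203, 0.127), RR gives ψ = 0.104, H_out = 2.874 kJ/mol
  T = 361.4 K: K = (3.673, 0.196), RR gives ψ = 0.391, H_out = 17.235 kJ/mol
  T = 342.8 K: K = (2.886, 0.160), RR gives ψ = 0.284, H_out = 11.286 kJ/mol
  T = 333.5 K: K = (2.533, 0.143), RR gives ψ = 0.208, H_out = 7.570 kJ/mol
  T = 338.1 K: K = (2.704, 0.151), RR gives ψ = 0.248, H_out = 9.495 kJ/mol
  T = 335.8 K: K = (2.618, 0.147), RR gives ψ = 0.229, H_out = 8.557 kJ/mol
Linear interpolation between T = 333.5 (H_out = 7.570) and T = 335.8 (H_out = 8.557) on hF = 8.019 gives T ≈ 334.5 K, at which ψ = 0.22.

T = 334.5 K, V/F = 0.22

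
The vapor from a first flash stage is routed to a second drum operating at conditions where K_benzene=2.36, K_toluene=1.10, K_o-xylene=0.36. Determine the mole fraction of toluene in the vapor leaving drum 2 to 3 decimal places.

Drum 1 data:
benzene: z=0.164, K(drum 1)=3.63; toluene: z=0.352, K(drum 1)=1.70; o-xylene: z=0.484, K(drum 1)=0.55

Drum 1:
Newton iteration, ψ₁⁰ = 0.5:
  ψ₁ = 0.500: g = 0.0878, g' = -0.469 → ψ₁ = 0.687
  ψ₁ = 0.687: g = 0.0048, g' = -0.428 → ψ₁ = 0.698
Converged at ψ₁ = 0.698.
Drum-1 compositions:
  benzene: x = 0.058, y = 0.210
  toluene: x = 0.236, y = 0.402
  o-xylene: x = 0.706, y = 0.388
Drum-2 feed = drum-1 vapor: z₂ = (0.2099, 0.4019, 0.3882).
Drum 2:
Let ψ₂ = V/F and solve Σ zᵢ(Kᵢ−1)/(1+ψ₂(Kᵢ−1)) = 0.
Check two-phase: ΣzᵢKᵢ = 1.077 > 1 and Σzᵢ/Kᵢ = 1.533 > 1, so g(0) = 0.077 > 0 and g(1) = -0.533 < 0.
Iterate (Newton) starting at ψ₂ = 0.5:
  ψ₂ = 0.500: g = -0.1571, g' = -0.485 → ψ₂ = 0.176
  ψ₂ = 0.176: g = -0.0101, g' = -0.459 → ψ₂ = 0.154
Converged at ψ₂ = 0.154.
  benzene: x = 0.174, y = 0.410
  toluene: x = 0.396, y = 0.435
  o-xylene: x = 0.431, y = 0.155

y_toluene (drum 2) = 0.435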